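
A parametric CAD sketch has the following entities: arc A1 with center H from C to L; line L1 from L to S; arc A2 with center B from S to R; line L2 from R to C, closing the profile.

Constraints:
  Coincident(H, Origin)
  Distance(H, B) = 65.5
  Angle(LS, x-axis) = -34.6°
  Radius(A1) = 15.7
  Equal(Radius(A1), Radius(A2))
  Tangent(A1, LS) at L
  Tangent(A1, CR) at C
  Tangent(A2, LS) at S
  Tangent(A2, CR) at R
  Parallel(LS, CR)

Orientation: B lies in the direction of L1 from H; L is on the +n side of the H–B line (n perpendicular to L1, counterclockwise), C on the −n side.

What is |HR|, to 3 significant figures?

67.4

Tangency of A1 to both parallel lines with radius 15.7 puts L and C at H ± 15.7·n: L = (8.92, 12.9), C = (-8.92, -12.9). Equal radii place S and R the same way about B: S = B + 15.7·n = (62.8, -24.3), R = B − 15.7·n = (45.0, -50.1). Then |HR| = |R − H| = 67.4.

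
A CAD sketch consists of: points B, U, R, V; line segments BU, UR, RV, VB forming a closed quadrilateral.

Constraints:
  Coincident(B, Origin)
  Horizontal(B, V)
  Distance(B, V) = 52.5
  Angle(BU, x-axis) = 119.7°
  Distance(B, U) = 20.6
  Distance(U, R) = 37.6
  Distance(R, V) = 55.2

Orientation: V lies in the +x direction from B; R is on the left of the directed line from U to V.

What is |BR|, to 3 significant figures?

46.5

B is at the origin; BV is horizontal with |BV| = 52.5 and V in +x, so V = (52.5, 0). BU runs at 119.7° with |BU| = 20.6, so U = (-10.2, 17.9). R is determined by |UR| = 37.6 and |RV| = 55.2 together: it lies at the intersection of circle(U, 37.6) and circle(V, 55.2). With |UV| = 65.2, the foot of the radical line on UV is 20.1 from U and the perpendicular offset is √(37.6² − 20.1²) = 31.8. Taking the left-of-UV solution: R = (17.8, 43.0).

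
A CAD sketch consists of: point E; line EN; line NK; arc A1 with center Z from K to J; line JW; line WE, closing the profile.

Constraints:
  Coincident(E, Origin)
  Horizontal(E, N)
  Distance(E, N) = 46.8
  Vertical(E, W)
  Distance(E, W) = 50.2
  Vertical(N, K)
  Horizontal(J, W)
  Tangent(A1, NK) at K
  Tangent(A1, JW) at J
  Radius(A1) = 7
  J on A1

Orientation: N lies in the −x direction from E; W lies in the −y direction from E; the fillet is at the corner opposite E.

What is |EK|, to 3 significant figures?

63.7

E is at the origin; EN is horizontal with |EN| = 46.8 and N on the −x side, so N = (-46.8, 0.00). E and W share the same x with |EW| = 50.2 and W on the −y side, so W = (0.00, -50.2). The virtual corner opposite E is at (-46.8, -50.2). The tangent condition forces ZK to be normal to NK and tangency of A1 to JW means the radius ZJ is perpendicular to JW, with radius 7.0, so the center Z sits 7.0 in from both sides at Z = (-39.8, -43.2). That places the tangent points at K = (-46.8, -43.2) on NK and J = (-39.8, -50.2) on JW. Then |EK| = |K − E| = 63.7.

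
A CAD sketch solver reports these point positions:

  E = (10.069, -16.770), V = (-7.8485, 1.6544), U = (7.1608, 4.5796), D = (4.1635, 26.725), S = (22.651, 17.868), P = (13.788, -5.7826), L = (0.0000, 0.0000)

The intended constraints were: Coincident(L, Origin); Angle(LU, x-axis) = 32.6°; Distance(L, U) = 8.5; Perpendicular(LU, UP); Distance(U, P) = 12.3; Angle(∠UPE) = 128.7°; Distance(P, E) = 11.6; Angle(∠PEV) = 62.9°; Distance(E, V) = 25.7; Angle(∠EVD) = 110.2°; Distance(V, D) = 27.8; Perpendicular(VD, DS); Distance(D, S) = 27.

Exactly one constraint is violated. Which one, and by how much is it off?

Distance(D, S) = 27 — off by 6.50.

L = (0.00, 0.00) ✓; LU at 32.60° ✓; |LU| = 8.500 ✓; ∠(LU, UP) = 90.00° ✓; |UP| = 12.30 ✓; ∠UPE = 128.7° ✓; |PE| = 11.60 ✓; ∠PEV = 62.90° ✓; |EV| = 25.70 ✓; ∠EVD = 110.2° ✓; |VD| = 27.80 ✓; ∠(VD, DS) = 90.00° ✓; |DS| = 20.50 ✗.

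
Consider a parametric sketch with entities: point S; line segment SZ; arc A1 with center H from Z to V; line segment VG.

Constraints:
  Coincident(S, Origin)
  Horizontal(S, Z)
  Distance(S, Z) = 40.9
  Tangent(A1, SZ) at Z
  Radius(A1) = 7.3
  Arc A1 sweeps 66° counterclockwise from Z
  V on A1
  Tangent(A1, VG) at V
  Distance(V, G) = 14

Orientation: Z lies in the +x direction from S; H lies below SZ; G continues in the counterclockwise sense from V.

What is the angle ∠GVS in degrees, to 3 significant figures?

73.2°

On A1, Z sits at bearing 90° from H; a 66° counterclockwise sweep puts V at bearing 156°, so V = H + 7.3·(cos 156°, sin 156°) = (34.2, -4.33). Tangency of A1 to VG means the radius HV is perpendicular to VG, so VG runs along (−sin 156°, cos 156°); with |VG| = 14.0, G = (28.5, -17.1). Then cos ∠GVS = VG·VS / (|VG||VS|), giving 73.2°.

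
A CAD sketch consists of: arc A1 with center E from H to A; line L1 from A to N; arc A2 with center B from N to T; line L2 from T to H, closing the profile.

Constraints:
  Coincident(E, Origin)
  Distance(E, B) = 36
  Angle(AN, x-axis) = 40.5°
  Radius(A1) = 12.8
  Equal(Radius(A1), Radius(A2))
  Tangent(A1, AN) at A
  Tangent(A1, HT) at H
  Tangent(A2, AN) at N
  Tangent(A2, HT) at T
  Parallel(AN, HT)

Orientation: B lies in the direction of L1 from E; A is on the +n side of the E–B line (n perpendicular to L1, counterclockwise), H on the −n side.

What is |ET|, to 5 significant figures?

38.208

The slot axis is L1's direction at 40.5°, so u = (cos 40.5°, sin 40.5°) = (0.76041, 0.64945) and n = (−sin 40.5°, cos 40.5°) = (-0.64945, 0.76041). E is at the origin and B lies 36.0 along u from E, so B = 36.0·u = (27.375, 23.380). Tangency of A1 to both parallel lines with radius 12.8 puts A and H at E ± 12.8·n: A = (-8.3129, 9.7332), H = (8.3129, -9.7332). Equal radii place N and T the same way about B: N = B + 12.8·n = (19.062, 33.113), T = B − 12.8·n = (35.688, 13.647). Then |ET| = |T − E| = 38.208.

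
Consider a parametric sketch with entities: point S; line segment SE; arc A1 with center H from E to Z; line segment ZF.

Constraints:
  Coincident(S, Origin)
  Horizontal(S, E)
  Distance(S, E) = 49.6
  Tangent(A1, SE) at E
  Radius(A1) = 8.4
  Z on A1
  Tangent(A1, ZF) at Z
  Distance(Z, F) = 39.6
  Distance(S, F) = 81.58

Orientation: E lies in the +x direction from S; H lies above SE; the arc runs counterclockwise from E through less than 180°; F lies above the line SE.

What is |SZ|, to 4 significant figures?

57.99

S is at the origin; SE is horizontal with |SE| = 49.6 and E on the +x side, so E = (49.60, 0.000). A1 meets SE tangentially, so HE is at right angles to SE, so H = E + (0, 8.4) = (49.60, 8.400). Since HZ ⟂ ZF (tangency), |HF| = √(8.4² + 39.6²) = 40.48 regardless of where Z sits on A1. So F lies on both circle(S, 81.58) and circle(H, 40.48); the above-SE intersection is F = (68.61, 44.14). Z is the foot of the tangent from F: Z = (57.67, 6.081).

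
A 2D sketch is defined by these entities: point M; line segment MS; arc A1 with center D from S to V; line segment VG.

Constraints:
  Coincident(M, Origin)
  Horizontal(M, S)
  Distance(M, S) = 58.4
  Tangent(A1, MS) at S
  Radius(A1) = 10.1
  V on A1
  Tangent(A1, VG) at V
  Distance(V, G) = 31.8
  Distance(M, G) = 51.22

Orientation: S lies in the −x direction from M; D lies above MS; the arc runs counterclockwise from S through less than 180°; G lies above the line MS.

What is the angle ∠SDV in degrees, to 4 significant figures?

67.39°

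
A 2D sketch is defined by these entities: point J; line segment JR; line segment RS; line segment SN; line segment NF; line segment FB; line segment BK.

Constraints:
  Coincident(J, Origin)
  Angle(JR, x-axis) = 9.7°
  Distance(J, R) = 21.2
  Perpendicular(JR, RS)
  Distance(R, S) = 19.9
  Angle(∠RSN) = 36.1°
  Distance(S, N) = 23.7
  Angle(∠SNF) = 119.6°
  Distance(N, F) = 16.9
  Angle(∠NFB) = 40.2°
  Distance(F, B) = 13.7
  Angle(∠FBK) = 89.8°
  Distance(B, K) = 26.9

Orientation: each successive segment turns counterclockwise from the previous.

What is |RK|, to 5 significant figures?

29.724

J is at the origin; JR runs at 9.7° with length 21.2, so R = (20.897, 3.5720). The perpendicularity gives RS at right angles to JR, so RS runs at 99.700°; with |RS| = 19.9, S = (17.544, 23.187). ∠RSN = 36.1° gives SN at -116.40° from the x-axis; with |SN| = 23.7, N = (7.0061, 1.9591). ∠SNF = 119.6° gives NF at -56.000° from the x-axis; with |NF| = 16.9, F = (16.456, -12.052). ∠NFB = 40.2° gives FB at 83.800° from the x-axis; with |FB| = 13.7, B = (17.936, 1.5682). ∠FBK = 89.8° gives BK at 174.00° from the x-axis; with |BK| = 26.9, K = (-8.8166, 4.3801). Then |RK| = |K − R| = 29.724.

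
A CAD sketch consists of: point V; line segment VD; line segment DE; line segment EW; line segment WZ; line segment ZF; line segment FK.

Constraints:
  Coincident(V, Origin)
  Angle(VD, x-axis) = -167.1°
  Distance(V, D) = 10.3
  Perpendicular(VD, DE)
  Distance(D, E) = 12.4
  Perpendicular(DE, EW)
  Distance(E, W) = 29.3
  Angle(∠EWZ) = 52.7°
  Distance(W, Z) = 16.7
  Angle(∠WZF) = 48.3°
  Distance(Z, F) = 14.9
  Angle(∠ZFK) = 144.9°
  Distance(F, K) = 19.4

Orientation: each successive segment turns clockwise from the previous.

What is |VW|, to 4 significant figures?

22.69

V is at the origin; VD runs at -167.1° with length 10.3, so D = (-10.04, -2.299). VD is perpendicular to DE, so DE runs at 102.9°; with |DE| = 12.4, E = (-12.81, 9.788). DE ⟂ EW, so EW runs at 12.90°; with |EW| = 29.3, W = (15.75, 16.33). Then |VW| = |W − V| = 22.69.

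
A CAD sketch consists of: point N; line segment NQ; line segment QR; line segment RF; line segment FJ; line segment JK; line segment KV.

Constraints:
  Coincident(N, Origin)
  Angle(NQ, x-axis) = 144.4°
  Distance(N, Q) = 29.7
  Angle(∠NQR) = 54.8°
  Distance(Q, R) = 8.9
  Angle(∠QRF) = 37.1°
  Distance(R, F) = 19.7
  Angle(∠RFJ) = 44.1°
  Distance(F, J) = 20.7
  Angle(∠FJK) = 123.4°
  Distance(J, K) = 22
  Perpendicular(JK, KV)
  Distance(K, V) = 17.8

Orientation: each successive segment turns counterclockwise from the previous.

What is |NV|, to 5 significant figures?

26.658

∠FJK = 123.4° gives JK at -115.00° from the x-axis; with |JK| = 22.0, K = (-41.994, 1.0556). JK ⟂ KV, so KV runs at -25.000°; with |KV| = 17.8, V = (-25.862, -6.4670). Then |NV| = |V − N| = 26.658.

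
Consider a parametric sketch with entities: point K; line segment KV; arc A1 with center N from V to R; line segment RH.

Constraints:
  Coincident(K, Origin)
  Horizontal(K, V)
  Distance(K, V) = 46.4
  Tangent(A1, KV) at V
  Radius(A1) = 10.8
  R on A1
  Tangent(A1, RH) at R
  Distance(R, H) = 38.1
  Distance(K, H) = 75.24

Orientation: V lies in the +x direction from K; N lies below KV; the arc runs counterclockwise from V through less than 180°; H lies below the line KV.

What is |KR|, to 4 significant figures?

40.68

Checks: K.y = 0.00, V.y = 0.00 ✓; |NV| = 10.80 ✓; |NR| = 10.80 ✓; ∠(NR, RH) = 90.00° ✓; |RH| = 38.10 ✓; |KH| = 75.24 ✓.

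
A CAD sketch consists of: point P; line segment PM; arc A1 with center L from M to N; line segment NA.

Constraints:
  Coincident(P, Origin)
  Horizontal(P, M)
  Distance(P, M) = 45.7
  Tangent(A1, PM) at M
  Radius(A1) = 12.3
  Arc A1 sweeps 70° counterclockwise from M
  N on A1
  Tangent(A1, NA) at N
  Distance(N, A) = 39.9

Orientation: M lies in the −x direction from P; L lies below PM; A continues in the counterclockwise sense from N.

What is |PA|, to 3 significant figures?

84.3

P is at the origin; PM is horizontal with |PM| = 45.7 and M on the −x side, so M = (-45.7, 0.00). The tangent condition forces LM to be normal to PM, so L = M + (0, -12.3) = (-45.7, -12.3). On A1, M sits at bearing 90° from L; a 70° counterclockwise sweep puts N at bearing 160°, so N = L + 12.3·(cos 160°, sin 160°) = (-57.3, -8.09). Tangency of A1 to NA means the radius LN is perpendicular to NA, so NA runs along (−sin 160°, cos 160°); with |NA| = 39.9, A = (-70.9, -45.6). Then |PA| = |A − P| = 84.3.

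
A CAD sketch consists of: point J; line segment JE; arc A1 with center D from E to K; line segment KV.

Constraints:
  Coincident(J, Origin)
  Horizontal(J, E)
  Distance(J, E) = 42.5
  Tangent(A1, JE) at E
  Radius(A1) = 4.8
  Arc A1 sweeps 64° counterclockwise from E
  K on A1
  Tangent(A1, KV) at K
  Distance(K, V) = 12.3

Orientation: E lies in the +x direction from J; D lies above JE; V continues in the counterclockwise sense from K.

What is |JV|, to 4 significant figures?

53.99

On A1, E sits at bearing -90° from D; a 64° counterclockwise sweep puts K at bearing -26°, so K = D + 4.8·(cos -26°, sin -26°) = (46.81, 2.696). The tangent condition forces DK to be normal to KV, so KV runs along (−sin -26°, cos -26°); with |KV| = 12.3, V = (52.21, 13.75). Then |JV| = |V − J| = 53.99.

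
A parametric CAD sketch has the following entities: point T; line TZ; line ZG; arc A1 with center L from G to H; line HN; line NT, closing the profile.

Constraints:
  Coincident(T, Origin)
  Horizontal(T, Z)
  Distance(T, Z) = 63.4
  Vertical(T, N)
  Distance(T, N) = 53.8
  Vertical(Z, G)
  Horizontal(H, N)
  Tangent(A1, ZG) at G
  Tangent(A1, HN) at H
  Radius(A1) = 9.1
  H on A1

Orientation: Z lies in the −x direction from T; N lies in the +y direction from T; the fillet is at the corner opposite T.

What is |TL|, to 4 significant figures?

70.33

TN is vertical with |TN| = 53.8 and N on the +y side, so N = (0.000, 53.80). The virtual corner opposite T is at (-63.40, 53.80). A1 meets ZG tangentially, so LG is at right angles to ZG and the tangent condition forces LH to be normal to HN, with radius 9.1, so the center L sits 9.1 in from both sides at L = (-54.30, 44.70). Then |TL| = |L − T| = 70.33.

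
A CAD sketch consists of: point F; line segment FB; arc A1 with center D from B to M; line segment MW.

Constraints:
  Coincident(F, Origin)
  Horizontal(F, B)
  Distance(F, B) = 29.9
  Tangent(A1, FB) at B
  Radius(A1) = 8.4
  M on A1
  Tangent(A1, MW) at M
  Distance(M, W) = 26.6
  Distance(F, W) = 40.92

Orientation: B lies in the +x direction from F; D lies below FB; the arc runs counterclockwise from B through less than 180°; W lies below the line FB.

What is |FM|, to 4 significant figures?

23.06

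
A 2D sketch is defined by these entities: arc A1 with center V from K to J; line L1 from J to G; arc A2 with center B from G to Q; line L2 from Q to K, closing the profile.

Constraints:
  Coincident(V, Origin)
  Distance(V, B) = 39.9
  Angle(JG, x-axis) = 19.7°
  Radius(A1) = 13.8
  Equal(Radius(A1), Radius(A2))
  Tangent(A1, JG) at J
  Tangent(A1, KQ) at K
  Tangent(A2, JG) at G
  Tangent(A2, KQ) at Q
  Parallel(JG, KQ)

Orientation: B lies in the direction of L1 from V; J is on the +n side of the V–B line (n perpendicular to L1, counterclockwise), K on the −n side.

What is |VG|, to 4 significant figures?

42.22

The slot axis is L1's direction at 19.7°, so u = (cos 19.7°, sin 19.7°) = (0.9415, 0.3371) and n = (−sin 19.7°, cos 19.7°) = (-0.3371, 0.9415). V is at the origin and B lies 39.9 along u from V, so B = 39.9·u = (37.56, 13.45). Tangency of A1 to both parallel lines with radius 13.8 puts J and K at V ± 13.8·n: J = (-4.652, 12.99), K = (4.652, -12.99). Equal radii place G and Q the same way about B: G = B + 13.8·n = (32.91, 26.44), Q = B − 13.8·n = (42.22, 0.4578). Then |VG| = |G − V| = 42.22.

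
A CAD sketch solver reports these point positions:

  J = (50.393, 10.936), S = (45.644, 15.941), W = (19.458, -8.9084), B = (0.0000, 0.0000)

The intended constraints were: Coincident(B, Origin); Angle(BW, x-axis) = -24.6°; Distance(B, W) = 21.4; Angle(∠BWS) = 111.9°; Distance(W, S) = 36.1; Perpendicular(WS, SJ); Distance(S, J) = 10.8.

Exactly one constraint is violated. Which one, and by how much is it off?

Distance(S, J) = 10.8 — off by 3.90.

B = (0.00, 0.00) ✓; BW at -24.60° ✓; |BW| = 21.40 ✓; ∠BWS = 111.9° ✓; |WS| = 36.10 ✓; ∠(WS, SJ) = 90.00° ✓; |SJ| = 6.899 ✗.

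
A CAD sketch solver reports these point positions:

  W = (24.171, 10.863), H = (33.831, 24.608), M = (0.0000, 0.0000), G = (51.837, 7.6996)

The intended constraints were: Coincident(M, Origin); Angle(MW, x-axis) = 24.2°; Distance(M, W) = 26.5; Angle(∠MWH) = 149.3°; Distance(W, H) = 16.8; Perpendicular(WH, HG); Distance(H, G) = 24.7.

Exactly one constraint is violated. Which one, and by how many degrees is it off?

Perpendicular(WH, HG) — off by 8.10°.

M = (0.00, 0.00) ✓; MW at 24.20° ✓; |MW| = 26.50 ✓; ∠MWH = 149.3° ✓; |WH| = 16.80 ✓; ∠(WH, HG) = 98.10° ✗; |HG| = 24.70 ✓.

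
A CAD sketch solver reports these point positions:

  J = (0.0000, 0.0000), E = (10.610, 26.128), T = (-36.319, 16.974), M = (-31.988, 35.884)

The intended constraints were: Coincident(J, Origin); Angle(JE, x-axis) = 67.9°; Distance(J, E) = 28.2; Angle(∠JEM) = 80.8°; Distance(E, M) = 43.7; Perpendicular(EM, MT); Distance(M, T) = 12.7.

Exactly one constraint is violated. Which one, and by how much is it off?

Distance(M, T) = 12.7 — off by 6.70.

J = (0.00, 0.00) ✓; JE at 67.90° ✓; |JE| = 28.20 ✓; ∠JEM = 80.80° ✓; |EM| = 43.70 ✓; ∠(EM, MT) = 90.00° ✓; |MT| = 19.40 ✗.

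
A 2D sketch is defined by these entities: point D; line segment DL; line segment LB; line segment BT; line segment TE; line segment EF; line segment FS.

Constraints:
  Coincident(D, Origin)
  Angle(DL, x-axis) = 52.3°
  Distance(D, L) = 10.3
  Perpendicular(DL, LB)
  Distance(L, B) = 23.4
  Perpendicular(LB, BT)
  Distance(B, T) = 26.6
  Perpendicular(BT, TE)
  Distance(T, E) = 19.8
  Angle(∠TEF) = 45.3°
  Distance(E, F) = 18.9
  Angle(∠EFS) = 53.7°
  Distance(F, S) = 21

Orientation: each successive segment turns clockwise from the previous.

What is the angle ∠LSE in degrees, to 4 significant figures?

35.46°

D is at the origin; DL runs at 52.3° with length 10.3, so L = (6.299, 8.150). DL ⟂ LB, so LB runs at -37.70°; with |LB| = 23.4, B = (24.81, -6.160). LB ⟂ BT, so BT runs at -127.7°; with |BT| = 26.6, T = (8.547, -27.21). The perpendicularity gives TE at right angles to BT, so TE runs at 142.3°; with |TE| = 19.8, E = (-7.119, -15.10). ∠TEF = 45.3° gives EF at 7.600° from the x-axis; with |EF| = 18.9, F = (11.61, -12.60). ∠EFS = 53.7° gives FS at -118.7° from the x-axis; with |FS| = 21.0, S = (1.530, -31.02). Then cos ∠LSE = SL·SE / (|SL||SE|), giving 35.46°.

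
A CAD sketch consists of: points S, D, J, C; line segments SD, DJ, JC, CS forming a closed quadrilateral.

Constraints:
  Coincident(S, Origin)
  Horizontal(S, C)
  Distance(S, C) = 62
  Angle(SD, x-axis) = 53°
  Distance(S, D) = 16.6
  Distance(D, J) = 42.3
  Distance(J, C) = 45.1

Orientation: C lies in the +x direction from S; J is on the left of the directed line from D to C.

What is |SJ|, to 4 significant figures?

58.60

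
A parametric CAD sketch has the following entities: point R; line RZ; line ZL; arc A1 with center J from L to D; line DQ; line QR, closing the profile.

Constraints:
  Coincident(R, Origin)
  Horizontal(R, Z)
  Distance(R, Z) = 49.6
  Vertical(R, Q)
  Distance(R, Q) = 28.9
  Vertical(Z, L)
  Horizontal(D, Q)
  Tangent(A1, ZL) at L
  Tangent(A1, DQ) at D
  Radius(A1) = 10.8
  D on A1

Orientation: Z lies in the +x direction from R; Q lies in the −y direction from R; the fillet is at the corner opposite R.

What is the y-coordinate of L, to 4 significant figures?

-18.10

R is at the origin; R and Z share the same y with |RZ| = 49.6 and Z on the +x side, so Z = (49.60, 0.000). RQ is vertical with |RQ| = 28.9 and Q on the −y side, so Q = (0.000, -28.90). The virtual corner opposite R is at (49.60, -28.90). Since A1 is tangent to ZL there, JL ⟂ ZL and A1 meets DQ tangentially, so JD is at right angles to DQ, with radius 10.8, so the center J sits 10.8 in from both sides at J = (38.80, -18.10). That places the tangent points at L = (49.60, -18.10) on ZL and D = (38.80, -28.90) on DQ. So L.y = -18.10.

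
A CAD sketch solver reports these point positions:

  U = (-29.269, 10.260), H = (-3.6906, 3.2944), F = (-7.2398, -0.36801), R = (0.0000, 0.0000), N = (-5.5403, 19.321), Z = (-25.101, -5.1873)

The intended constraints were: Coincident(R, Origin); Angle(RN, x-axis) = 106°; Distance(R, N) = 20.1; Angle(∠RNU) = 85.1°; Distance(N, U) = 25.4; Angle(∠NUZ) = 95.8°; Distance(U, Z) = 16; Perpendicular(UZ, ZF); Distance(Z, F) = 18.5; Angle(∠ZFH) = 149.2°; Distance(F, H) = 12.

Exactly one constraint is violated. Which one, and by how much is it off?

Distance(F, H) = 12 — off by 6.90.

R = (0.00, 0.00) ✓; RN at 106.0° ✓; |RN| = 20.10 ✓; ∠RNU = 85.10° ✓; |NU| = 25.40 ✓; ∠NUZ = 95.80° ✓; |UZ| = 16.00 ✓; ∠(UZ, ZF) = 90.00° ✓; |ZF| = 18.50 ✓; ∠ZFH = 149.2° ✓; |FH| = 5.100 ✗.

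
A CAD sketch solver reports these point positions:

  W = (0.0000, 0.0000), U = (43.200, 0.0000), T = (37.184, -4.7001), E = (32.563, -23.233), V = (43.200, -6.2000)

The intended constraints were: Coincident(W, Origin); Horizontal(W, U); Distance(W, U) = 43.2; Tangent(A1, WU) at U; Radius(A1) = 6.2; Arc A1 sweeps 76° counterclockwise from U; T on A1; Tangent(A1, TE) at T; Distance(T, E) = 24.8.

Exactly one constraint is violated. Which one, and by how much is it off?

Distance(T, E) = 24.8 — off by 5.70.

W = (0.00, 0.00) ✓; W.y = 0.00, U.y = 0.00 ✓; |WU| = 43.20 ✓; ∠(VU, UW) = 90.00° ✓; |VU| = 6.200 ✓; bearing(V→T) − bearing(V→U) = 76.00° ✓; |VT| = 6.200 ✓; ∠(VT, TE) = 90.00° ✓; |TE| = 19.10 ✗.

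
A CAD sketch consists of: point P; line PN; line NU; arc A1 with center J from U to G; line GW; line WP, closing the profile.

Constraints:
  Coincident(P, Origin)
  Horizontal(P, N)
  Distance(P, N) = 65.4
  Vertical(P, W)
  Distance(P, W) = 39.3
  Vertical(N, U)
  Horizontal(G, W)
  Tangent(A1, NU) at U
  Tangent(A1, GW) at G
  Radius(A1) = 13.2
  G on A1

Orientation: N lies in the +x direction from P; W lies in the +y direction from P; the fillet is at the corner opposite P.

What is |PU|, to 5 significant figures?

70.416

The virtual corner opposite P is at (65.400, 39.300). A1 meets NU tangentially, so JU is at right angles to NU and since A1 is tangent to GW there, JG ⟂ GW, with radius 13.2, so the center J sits 13.2 in from both sides at J = (52.200, 26.100). That places the tangent points at U = (65.400, 26.100) on NU and G = (52.200, 39.300) on GW. Then |PU| = |U − P| = 70.416.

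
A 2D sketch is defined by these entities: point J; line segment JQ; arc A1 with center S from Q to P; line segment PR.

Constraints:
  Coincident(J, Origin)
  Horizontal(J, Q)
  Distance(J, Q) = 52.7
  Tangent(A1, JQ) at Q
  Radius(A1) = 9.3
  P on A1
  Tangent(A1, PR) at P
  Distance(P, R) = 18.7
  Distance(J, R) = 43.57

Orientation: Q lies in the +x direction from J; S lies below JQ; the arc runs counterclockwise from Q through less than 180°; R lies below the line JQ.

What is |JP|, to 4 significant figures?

44.48

J is at the origin; JQ is horizontal with |JQ| = 52.7 and Q on the +x side, so Q = (52.70, 0.000). Tangency of A1 to JQ means the radius SQ is perpendicular to JQ, so S = Q + (0, -9.3) = (52.70, -9.300). Since SP ⟂ PR (tangency), |SR| = √(9.3² + 18.7²) = 20.88 regardless of where P sits on A1. So R lies on both circle(J, 43.57) and circle(S, 20.88); the below-JQ intersection is R = (36.98, -23.05). P is the foot of the tangent from R: P = (44.10, -5.756).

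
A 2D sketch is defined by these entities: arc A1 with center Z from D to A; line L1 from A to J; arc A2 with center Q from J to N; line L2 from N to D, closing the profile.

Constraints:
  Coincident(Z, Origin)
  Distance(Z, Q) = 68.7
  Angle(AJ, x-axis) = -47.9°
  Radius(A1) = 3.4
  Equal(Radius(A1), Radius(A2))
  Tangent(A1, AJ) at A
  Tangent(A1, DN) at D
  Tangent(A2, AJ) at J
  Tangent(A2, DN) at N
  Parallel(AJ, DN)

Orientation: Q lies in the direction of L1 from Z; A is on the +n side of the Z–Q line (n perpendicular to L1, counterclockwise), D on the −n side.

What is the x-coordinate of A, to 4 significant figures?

2.523

Z is at the origin and Q lies 68.7 along u from Z, so Q = 68.7·u = (46.06, -50.97). Tangency of A1 to both parallel lines with radius 3.4 puts A and D at Z ± 3.4·n: A = (2.523, 2.279), D = (-2.523, -2.279). So A.x = 2.523.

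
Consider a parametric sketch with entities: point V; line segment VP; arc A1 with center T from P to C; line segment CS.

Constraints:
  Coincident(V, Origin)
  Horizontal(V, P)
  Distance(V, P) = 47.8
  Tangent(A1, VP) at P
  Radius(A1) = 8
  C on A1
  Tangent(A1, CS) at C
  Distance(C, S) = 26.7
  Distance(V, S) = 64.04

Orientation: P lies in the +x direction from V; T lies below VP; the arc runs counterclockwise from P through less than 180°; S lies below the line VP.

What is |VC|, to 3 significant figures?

42.4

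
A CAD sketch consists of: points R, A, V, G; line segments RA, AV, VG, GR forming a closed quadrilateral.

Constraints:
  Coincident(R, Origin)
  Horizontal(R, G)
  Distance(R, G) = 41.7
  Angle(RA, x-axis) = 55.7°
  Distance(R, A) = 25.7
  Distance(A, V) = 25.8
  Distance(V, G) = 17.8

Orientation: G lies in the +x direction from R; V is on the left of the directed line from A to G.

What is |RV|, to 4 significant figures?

43.79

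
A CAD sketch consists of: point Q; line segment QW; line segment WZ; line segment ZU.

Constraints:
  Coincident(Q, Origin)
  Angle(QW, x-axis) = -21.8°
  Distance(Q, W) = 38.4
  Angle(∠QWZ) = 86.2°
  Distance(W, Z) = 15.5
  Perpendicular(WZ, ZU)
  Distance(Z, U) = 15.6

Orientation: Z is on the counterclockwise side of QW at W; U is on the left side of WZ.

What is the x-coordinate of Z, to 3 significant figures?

40.4

Q is at the origin; QW runs at -21.8° with length 38.4, so W = 38.4·(cos -21.8°, sin -21.8°) = (35.7, -14.3). ∠QWZ = 86.2°, so WZ runs at -21.8° + (180° − 86.2°) = 72.0° from the x-axis; with |WZ| = 15.5, Z = W + 15.5·(cos 72.0°, sin 72.0°) = (40.4, 0.481). So Z.x = 40.4.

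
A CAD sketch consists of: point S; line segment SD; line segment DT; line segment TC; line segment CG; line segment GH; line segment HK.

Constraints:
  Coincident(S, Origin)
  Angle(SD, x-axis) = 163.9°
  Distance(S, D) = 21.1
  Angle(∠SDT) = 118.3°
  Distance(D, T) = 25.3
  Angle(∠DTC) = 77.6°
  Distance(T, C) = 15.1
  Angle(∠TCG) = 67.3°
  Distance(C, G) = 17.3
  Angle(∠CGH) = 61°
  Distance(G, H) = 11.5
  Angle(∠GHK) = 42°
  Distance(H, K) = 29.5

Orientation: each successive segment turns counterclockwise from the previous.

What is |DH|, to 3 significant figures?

18.2

S is at the origin; SD runs at 163.9° with length 21.1, so D = (-20.3, 5.85). ∠SDT = 118.3° gives DT at -134° from the x-axis; with |DT| = 25.3, T = (-38.0, -12.2). ∠DTC = 77.6° gives TC at -32.0° from the x-axis; with |TC| = 15.1, C = (-25.2, -20.2). ∠TCG = 67.3° gives CG at 80.7° from the x-axis; with |CG| = 17.3, G = (-22.4, -3.15). ∠CGH = 61.0° gives GH at -160° from the x-axis; with |GH| = 11.5, H = (-33.2, -7.03). Then |DH| = |H − D| = 18.2.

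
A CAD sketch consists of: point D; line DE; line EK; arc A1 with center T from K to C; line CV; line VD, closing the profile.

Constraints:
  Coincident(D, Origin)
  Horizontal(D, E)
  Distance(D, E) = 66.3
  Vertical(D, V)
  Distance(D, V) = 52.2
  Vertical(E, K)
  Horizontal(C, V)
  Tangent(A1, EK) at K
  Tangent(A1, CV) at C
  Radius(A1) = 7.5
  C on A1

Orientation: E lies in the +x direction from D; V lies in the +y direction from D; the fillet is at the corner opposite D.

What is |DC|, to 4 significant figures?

78.63

The virtual corner opposite D is at (66.30, 52.20). Since A1 is tangent to EK there, TK ⟂ EK and since A1 is tangent to CV there, TC ⟂ CV, with radius 7.5, so the center T sits 7.5 in from both sides at T = (58.80, 44.70). That places the tangent points at K = (66.30, 44.70) on EK and C = (58.80, 52.20) on CV. Then |DC| = |C − D| = 78.63.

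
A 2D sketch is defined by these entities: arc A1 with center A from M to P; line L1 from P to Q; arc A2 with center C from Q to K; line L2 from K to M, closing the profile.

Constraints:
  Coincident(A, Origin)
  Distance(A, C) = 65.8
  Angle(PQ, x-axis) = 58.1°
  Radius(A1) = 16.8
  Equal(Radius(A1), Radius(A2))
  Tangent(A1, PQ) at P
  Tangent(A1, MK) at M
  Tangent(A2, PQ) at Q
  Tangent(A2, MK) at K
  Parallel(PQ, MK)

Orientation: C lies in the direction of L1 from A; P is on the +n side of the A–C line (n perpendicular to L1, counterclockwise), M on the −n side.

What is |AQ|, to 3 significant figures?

67.9

Tangency of A1 to both parallel lines with radius 16.8 puts P and M at A ± 16.8·n: P = (-14.3, 8.88), M = (14.3, -8.88). Equal radii place Q and K the same way about C: Q = C + 16.8·n = (20.5, 64.7), K = C − 16.8·n = (49.0, 47.0). Then |AQ| = |Q − A| = 67.9.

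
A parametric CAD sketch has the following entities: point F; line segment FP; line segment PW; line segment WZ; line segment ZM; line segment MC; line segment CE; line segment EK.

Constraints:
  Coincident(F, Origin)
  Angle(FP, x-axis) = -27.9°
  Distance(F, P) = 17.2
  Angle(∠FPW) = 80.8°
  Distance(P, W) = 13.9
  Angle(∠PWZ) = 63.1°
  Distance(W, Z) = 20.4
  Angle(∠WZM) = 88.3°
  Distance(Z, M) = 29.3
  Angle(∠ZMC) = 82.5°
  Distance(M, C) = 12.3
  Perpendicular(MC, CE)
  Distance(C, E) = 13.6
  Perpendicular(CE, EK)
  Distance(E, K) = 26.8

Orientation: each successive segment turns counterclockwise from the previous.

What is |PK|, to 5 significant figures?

30.287

F is at the origin; FP runs at -27.9° with length 17.2, so P = (15.201, -8.0484). ∠FPW = 80.8° gives PW at 71.300° from the x-axis; with |PW| = 13.9, W = (19.657, 5.1178). ∠PWZ = 63.1° gives WZ at -171.80° from the x-axis; with |WZ| = 20.4, Z = (-0.53415, 2.2082). ∠WZM = 88.3° gives ZM at -80.100° from the x-axis; with |ZM| = 29.3, M = (4.5034, -26.656). ∠ZMC = 82.5° gives MC at 17.400° from the x-axis; with |MC| = 12.3, C = (16.241, -22.977). MC is perpendicular to CE, so CE runs at 107.40°; with |CE| = 13.6, E = (12.174, -9.9996). CE is perpendicular to EK, so EK runs at -162.60°; with |EK| = 26.8, K = (-13.400, -18.014). Then |PK| = |K − P| = 30.287.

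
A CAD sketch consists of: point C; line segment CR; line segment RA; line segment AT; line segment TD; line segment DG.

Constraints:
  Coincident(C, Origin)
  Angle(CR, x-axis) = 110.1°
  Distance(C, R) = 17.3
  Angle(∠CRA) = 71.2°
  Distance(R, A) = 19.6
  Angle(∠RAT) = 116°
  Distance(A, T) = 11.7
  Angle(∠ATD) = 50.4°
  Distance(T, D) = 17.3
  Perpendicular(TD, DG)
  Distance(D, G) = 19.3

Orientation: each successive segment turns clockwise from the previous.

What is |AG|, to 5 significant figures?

14.235

C is at the origin; CR runs at 110.1° with length 17.3, so R = (-5.9453, 16.246). ∠CRA = 71.2° gives RA at 1.3000° from the x-axis; with |RA| = 19.6, A = (13.650, 16.691). ∠RAT = 116.0° gives AT at -62.700° from the x-axis; with |AT| = 11.7, T = (19.016, 6.2942). ∠ATD = 50.4° gives TD at 167.70° from the x-axis; with |TD| = 17.3, D = (2.1130, 9.9796). TD is perpendicular to DG, so DG runs at 77.700°; with |DG| = 19.3, G = (6.2244, 28.837). Then |AG| = |G − A| = 14.235.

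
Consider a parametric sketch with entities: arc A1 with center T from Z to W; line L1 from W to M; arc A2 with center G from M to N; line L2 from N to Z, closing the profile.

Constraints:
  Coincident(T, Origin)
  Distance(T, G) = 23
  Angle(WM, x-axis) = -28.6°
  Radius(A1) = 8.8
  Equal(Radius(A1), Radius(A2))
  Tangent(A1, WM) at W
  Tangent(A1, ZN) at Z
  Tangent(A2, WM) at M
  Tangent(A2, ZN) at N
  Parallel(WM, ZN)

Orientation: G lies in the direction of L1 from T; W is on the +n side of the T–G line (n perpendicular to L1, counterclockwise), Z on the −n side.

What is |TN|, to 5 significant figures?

24.626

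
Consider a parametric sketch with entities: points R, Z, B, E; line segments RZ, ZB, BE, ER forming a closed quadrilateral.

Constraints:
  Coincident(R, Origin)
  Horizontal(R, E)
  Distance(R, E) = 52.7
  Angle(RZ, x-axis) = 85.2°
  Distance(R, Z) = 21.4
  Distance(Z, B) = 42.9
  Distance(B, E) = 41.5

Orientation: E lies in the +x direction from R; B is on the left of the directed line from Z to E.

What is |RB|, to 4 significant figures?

56.75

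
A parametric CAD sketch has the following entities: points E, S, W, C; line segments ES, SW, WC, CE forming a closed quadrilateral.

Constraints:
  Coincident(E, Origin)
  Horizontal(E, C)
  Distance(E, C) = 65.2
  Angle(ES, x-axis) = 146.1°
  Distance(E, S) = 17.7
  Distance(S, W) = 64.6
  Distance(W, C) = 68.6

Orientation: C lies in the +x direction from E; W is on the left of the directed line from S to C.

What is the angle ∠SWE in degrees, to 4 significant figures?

15.75°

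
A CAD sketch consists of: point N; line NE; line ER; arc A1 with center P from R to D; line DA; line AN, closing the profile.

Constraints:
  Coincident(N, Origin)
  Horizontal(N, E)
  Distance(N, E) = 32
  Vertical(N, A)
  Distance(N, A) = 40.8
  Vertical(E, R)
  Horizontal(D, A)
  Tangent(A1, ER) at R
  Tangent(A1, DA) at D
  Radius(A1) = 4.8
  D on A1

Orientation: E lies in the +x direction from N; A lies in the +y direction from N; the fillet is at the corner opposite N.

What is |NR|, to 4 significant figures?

48.17

N is at the origin; N and E share the same y with |NE| = 32.0 and E on the +x side, so E = (32.00, 0.000). N and A share the same x with |NA| = 40.8 and A on the +y side, so A = (0.000, 40.80). The virtual corner opposite N is at (32.00, 40.80). Since A1 is tangent to ER there, PR ⟂ ER and tangency of A1 to DA means the radius PD is perpendicular to DA, with radius 4.8, so the center P sits 4.8 in from both sides at P = (27.20, 36.00). That places the tangent points at R = (32.00, 36.00) on ER and D = (27.20, 40.80) on DA. Then |NR| = |R − N| = 48.17.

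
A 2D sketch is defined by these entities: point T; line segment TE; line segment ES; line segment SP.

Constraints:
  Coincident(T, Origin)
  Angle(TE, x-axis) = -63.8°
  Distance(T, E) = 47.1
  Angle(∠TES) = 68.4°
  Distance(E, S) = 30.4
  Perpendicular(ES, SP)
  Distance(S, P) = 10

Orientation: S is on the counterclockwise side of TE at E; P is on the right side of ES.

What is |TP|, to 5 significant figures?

55.355

T is at the origin; TE runs at -63.8° with length 47.1, so E = 47.1·(cos -63.8°, sin -63.8°) = (20.795, -42.261). ∠TES = 68.4°, so ES runs at -63.8° + (180° − 68.4°) = 47.800° from the x-axis; with |ES| = 30.4, S = E + 30.4·(cos 47.800°, sin 47.800°) = (41.215, -19.740). ES is perpendicular to SP; with |SP| = 10.0 on the right of ES, P = S + 10.0·(0.74080, -0.67172) = (48.623, -26.458). Then |TP| = |P − T| = 55.355.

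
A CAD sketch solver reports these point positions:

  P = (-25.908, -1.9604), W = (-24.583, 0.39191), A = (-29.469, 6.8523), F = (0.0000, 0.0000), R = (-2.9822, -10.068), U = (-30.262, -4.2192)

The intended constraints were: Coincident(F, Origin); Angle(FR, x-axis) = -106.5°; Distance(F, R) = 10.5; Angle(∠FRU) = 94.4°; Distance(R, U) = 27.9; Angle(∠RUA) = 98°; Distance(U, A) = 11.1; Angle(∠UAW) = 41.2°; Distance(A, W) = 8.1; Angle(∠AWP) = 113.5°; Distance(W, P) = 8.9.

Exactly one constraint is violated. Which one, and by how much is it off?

Distance(W, P) = 8.9 — off by 6.20.

F = (0.00, 0.00) ✓; FR at -106.5° ✓; |FR| = 10.50 ✓; ∠FRU = 94.40° ✓; |RU| = 27.90 ✓; ∠RUA = 98.00° ✓; |UA| = 11.10 ✓; ∠UAW = 41.20° ✓; |AW| = 8.100 ✓; ∠AWP = 113.5° ✓; |WP| = 2.700 ✗.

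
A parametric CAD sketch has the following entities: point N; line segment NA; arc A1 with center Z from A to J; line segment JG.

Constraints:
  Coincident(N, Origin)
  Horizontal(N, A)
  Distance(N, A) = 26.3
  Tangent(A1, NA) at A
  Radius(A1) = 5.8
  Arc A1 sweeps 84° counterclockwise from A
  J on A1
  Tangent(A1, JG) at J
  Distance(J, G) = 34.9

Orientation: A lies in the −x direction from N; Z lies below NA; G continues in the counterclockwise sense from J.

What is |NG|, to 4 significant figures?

53.55

N is at the origin; N and A share the same y with |NA| = 26.3 and A on the −x side, so A = (-26.30, 0.000). The tangent condition forces ZA to be normal to NA, so Z = A + (0, -5.8) = (-26.30, -5.800). On A1, A sits at bearing 90° from Z; an 84° counterclockwise sweep puts J at bearing 174°, so J = Z + 5.8·(cos 174°, sin 174°) = (-32.07, -5.194). A1 meets JG tangentially, so ZJ is at right angles to JG, so JG runs along (−sin 174°, cos 174°); with |JG| = 34.9, G = (-35.72, -39.90). Then |NG| = |G − N| = 53.55.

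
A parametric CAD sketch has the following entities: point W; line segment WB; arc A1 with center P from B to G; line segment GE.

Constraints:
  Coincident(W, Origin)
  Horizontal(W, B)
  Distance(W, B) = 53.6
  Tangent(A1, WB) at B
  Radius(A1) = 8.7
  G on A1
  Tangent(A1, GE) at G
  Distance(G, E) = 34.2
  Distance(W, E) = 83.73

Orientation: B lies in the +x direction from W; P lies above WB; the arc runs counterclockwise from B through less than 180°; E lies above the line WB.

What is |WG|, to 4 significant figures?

61.78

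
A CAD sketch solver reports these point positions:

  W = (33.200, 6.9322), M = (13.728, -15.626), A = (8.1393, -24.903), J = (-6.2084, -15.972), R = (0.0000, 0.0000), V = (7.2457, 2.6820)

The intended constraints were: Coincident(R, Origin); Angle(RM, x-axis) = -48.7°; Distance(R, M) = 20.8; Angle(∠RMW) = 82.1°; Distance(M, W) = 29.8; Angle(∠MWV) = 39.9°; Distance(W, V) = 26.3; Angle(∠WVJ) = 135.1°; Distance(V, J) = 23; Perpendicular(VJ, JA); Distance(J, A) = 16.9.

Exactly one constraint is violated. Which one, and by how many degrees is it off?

Perpendicular(VJ, JA) — off by 3.90°.

R = (0.00, 0.00) ✓; RM at -48.70° ✓; |RM| = 20.80 ✓; ∠RMW = 82.10° ✓; |MW| = 29.80 ✓; ∠MWV = 39.90° ✓; |WV| = 26.30 ✓; ∠WVJ = 135.1° ✓; |VJ| = 23.00 ✓; ∠(VJ, JA) = 93.90° ✗; |JA| = 16.90 ✓.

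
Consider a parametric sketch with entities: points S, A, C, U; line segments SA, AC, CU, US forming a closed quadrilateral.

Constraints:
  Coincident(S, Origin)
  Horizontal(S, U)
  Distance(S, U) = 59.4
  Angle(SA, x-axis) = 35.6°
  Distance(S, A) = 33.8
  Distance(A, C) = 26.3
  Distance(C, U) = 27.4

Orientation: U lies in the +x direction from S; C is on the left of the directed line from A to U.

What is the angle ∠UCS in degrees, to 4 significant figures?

77.10°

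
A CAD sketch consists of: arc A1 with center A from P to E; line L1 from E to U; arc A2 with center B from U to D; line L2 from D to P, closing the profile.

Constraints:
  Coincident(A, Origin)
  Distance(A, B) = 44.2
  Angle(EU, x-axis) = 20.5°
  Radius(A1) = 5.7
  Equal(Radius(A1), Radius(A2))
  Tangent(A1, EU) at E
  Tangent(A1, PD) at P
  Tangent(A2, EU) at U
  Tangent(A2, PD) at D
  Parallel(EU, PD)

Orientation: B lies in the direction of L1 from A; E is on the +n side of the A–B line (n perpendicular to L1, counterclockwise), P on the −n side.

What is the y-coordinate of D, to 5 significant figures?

10.140

The slot axis is L1's direction at 20.5°, so u = (cos 20.5°, sin 20.5°) = (0.93667, 0.35021) and n = (−sin 20.5°, cos 20.5°) = (-0.35021, 0.93667). A is at the origin and B lies 44.2 along u from A, so B = 44.2·u = (41.401, 15.479). Tangency of A1 to both parallel lines with radius 5.7 puts E and P at A ± 5.7·n: E = (-1.9962, 5.3390), P = (1.9962, -5.3390). Equal radii place U and D the same way about B: U = B + 5.7·n = (39.405, 20.818), D = B − 5.7·n = (43.397, 10.140). So D.y = 10.140.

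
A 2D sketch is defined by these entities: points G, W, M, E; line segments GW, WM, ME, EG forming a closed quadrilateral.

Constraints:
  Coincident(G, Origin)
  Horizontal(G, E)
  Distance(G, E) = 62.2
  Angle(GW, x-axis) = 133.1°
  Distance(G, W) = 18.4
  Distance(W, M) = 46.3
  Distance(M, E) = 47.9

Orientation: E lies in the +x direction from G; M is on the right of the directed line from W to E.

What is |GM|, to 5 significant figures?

27.900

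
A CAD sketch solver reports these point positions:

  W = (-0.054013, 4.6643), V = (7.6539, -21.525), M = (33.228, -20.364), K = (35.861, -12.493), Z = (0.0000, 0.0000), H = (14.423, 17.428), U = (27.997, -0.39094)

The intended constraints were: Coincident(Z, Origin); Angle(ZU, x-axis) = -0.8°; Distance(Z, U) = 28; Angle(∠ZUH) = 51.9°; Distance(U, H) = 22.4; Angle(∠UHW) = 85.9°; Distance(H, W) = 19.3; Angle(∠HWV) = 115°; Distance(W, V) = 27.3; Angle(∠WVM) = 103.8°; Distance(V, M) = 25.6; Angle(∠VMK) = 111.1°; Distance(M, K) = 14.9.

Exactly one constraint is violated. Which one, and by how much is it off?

Distance(M, K) = 14.9 — off by 6.60.

Z = (0.00, 0.00) ✓; ZU at -0.8000° ✓; |ZU| = 28.00 ✓; ∠ZUH = 51.90° ✓; |UH| = 22.40 ✓; ∠UHW = 85.90° ✓; |HW| = 19.30 ✓; ∠HWV = 115.0° ✓; |WV| = 27.30 ✓; ∠WVM = 103.8° ✓; |VM| = 25.60 ✓; ∠VMK = 111.1° ✓; |MK| = 8.300 ✗.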